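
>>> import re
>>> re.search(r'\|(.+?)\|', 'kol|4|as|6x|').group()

'|4|'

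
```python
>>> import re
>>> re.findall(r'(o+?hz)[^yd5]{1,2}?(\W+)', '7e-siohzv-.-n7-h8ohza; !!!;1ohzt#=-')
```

Because the quantifier is non-greedy, it stops expanding at the earliest point where the rest of the pattern can succeed.
`findall` packs the 2 group values into a tuple for every match.

[('ohz', '-.-'), ('ohz', '; !!!;'), ('ohz', '#=-')]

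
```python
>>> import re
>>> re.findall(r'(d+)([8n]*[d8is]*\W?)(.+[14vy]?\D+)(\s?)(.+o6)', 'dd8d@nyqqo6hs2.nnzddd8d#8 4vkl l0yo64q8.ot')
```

Pattern: one or more of a literal 'd' (captured); then zero or more of one of [8n], then zero or more of one of [d8is], then optionally a non-word character (captured); then one or more of any character, then optionally one of [14vy], then one or more of a non-digit (captured); then optionally whitespace (captured); then one or more of any character, then the literal 'o6' (captured).
Scanning left to right: at [0:36] match 'dd8d@nyqqo6hs2.nnzddd8d#8 4vkl l0yo6', groups = ('dd', '8d@', 'nyqqo6hs2.nnzddd8d#8 4vkl l', '', '0yo6').
With 5 capturing groups, `findall` returns a 5-tuple per match.

[('dd', '8d@', 'nyqqo6hs2.nnzddd8d#8 4vkl l', '', '0yo6')]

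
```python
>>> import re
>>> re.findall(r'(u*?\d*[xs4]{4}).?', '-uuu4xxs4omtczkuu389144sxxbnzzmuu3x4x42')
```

['uuu4xxs4', 'uu389144sxx', 'uu3x4x4']

Pattern: zero or more of a literal 'u' (lazy), then zero or more of a digit, then exactly 4 of one of [xs4] (captured); then optionally any character.
Walking the string: at [1:10] match 'uuu4xxs4o', group 1 = 'uuu4xxs4'; at [15:27] match 'uu389144sxxb', group 1 = 'uu389144sxx'; at [31:39] match 'uu3x4x42', group 1 = 'uu3x4x4'.
One capturing group, so `findall` returns just the captured substring from each match — 3 in all.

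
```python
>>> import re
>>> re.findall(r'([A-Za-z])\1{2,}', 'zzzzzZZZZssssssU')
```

['z', 'Z', 's']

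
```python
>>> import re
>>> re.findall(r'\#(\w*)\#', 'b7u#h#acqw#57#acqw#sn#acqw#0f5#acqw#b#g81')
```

['h', '57', 'sn', '0f5', 'b']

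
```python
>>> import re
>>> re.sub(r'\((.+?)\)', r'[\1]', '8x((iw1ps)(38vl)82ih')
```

'8x[(iw1ps][38vl]82ih'

Because the quantifier is non-greedy, it stops expanding at the earliest point where the rest of the pattern can succeed.
Matches: at [2:10] → '((iw1ps)'; at [10:16] → '(38vl)'.
Each match is replaced using the text its own group 1 captured.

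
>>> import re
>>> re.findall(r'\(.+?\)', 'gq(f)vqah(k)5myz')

['(f)', '(k)']

Lazy quantifiers expand one character at a time until the remainder of the pattern can match.
Matches: at [2:5] → '(f)'; at [9:12] → '(k)'.
No capturing groups, so `findall` returns the 2 full match strings.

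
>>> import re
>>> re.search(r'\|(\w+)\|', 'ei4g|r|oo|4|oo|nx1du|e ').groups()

Unlike `match`, `search` isn't anchored — it looks for the pattern anywhere in the string.
The match spans [4:7] → '|r|'.
Captured: group 1 = 'r'.

('r',)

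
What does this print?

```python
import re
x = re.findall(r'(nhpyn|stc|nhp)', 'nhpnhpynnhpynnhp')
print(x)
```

The regex engine tests alternatives in the order written; an earlier branch that matches wins even if a later one would match more.
Matches: at [0:3] match 'nhp', group 1 = 'nhp'; at [3:8] match 'nhpyn', group 1 = 'nhpyn'; at [8:13] match 'nhpyn', group 1 = 'nhpyn'; at [13:16] match 'nhp', group 1 = 'nhp'.
With a single group, `findall` returns only what that group captured — 4 items.

['nhp', 'nhpyn', 'nhpyn', 'nhp']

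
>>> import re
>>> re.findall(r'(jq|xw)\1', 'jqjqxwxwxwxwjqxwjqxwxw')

`\1` has to match the exact text group 1 already captured.
`findall` collects group 1 from each match (4 total).

['jq', 'xw', 'xw', 'xw']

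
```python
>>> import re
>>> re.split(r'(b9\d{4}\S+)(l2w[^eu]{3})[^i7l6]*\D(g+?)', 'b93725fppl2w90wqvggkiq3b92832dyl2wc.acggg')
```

The pattern matches the literal 'b9', then exactly 4 of a digit, then one or more of a non-whitespace character (captured); then the literal 'l2w', then exactly 3 of any character except [eu] (captured); then zero or more of any character except [i7l6], then a non-digit; then one or more of a literal 'g' (lazy) (captured).
Matches to split on: at [0:41] → 'b93725fppl2w90wqvggkiq3b92832dyl2wc.acggg'.
Because the pattern has a capturing group, `split` also inserts each captured text between the pieces.

['', 'b93725fppl2w90wqvggkiq3b92832dy', 'l2wc.a', 'g', '']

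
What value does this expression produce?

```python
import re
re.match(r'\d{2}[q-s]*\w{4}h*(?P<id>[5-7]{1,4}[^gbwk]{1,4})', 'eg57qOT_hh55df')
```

The pattern matches exactly 2 of a digit, then zero or more of a character in [q-s]; then exactly 4 of a word character, then zero or more of a literal 'h'; then 1 to 4 of a character in [5-7], then 1 to 4 of any character except [gbwk] (captured as 'id').
`re.match` only tries the pattern at the start of the string.
Here the string doesn't start with a match, so the call returns None.

None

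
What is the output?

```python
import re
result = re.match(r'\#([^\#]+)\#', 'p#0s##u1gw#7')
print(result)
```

None

With `match`, the pattern is implicitly anchored at the beginning.
Here position 0 doesn't satisfy it, so the call returns None.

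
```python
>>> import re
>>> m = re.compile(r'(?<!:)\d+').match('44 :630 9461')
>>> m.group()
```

With `match`, the pattern is implicitly anchored at the beginning.
The match spans [0:2] → '44'.

'44'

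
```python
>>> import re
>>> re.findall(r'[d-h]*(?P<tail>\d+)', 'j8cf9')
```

Pattern: zero or more of a character in [d-h]; then one or more of a digit (captured as 'tail').
With a single group, `findall` returns only what that group captured — 2 items.

['8', '9']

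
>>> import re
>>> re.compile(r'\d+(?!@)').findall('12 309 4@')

The negative lookahead/lookbehind blocks any match where the forbidden context is present.
Scanning left to right: at [0:2] → '12'; at [3:6] → '309'.
With no groups in the pattern, `findall` gives back each whole match — 2 here.

['12', '309']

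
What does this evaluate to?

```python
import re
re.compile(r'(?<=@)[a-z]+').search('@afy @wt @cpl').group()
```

'afy'

The `(?=…)`/`(?<=…)` assertion just peeks at neighbouring text; it doesn't advance the match position.
`re.search` tries every starting position until one works.
The match spans [1:4] → 'afy'.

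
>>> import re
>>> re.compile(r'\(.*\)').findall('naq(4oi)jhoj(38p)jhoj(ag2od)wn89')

Matches: at [3:28] → '(4oi)jhoj(38p)jhoj(ag2od)'.
With no groups in the pattern, `findall` gives back each whole match — 1 here.

['(4oi)jhoj(38p)jhoj(ag2od)']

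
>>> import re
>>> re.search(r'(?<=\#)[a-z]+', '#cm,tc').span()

(1, 3)

The positive lookaround only admits positions where the adjacent text matches; those characters stay outside the span.
The match spans [1:3] → 'cm'.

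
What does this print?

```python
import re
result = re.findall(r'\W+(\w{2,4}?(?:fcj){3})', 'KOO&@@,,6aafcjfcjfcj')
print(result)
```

['6aafcjfcjfcj']

Pattern: one or more of a non-word character; then 2 to 4 of a word character (lazy), then the literal 'fcj' repeated 3 times (captured).
Matches: at [3:20] match '&@@,,6aafcjfcjfcj', group 1 = '6aafcjfcjfcj'.
One capturing group, so `findall` returns just the captured substring from the one match — 1 in all.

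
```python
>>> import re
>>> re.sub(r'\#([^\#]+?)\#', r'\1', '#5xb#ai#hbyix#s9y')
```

Matches: at [0:5] → '#5xb#'; at [7:14] → '#hbyix#'.
`\1` in the replacement pulls in group 1's text for each match.

'5xbaihbyixs9y'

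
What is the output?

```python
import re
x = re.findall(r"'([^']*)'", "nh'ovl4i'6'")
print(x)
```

['ovl4i']

`findall` collects group 1 from the one match (1 total).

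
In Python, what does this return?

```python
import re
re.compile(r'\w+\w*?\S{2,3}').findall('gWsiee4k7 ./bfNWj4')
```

['gWsiee4k7', 'bfNWj4']

The pattern matches one or more of a word character; then zero or more of a word character (lazy), then 2 to 3 of a non-whitespace character.
`findall` yields the raw match text (2 of them) because the pattern has no groups.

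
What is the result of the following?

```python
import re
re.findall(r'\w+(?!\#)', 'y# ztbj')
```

['ztbj']

The negative lookahead/lookbehind blocks any match where the forbidden context is present.
Matches: at [3:7] → 'ztbj'.
No capturing groups, so `findall` returns the 1 full match string.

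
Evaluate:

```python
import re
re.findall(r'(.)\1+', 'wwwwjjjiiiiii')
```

A backreference is literal: `\1` must see the identical characters the first group matched.
Scanning left to right: at [0:4] match 'wwww', group 1 = 'w'; at [4:7] match 'jjj', group 1 = 'j'; at [7:13] match 'iiiiii', group 1 = 'i'.
With a single group, `findall` returns only what that group captured — 3 items.

['w', 'j', 'i']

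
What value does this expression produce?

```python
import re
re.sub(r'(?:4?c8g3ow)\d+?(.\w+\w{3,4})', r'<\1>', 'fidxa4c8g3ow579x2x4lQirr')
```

This matches optionally a literal '4', then the literal 'c8g', then the literal '3ow' (non-capturing group); then one or more of a digit (lazy); then any character, then one or more of a word character, then 3 to 4 of a word character (captured).
A non-greedy quantifier consumes as few characters as it can — just enough that the remainder of the pattern still matches from where it stops; whatever follows it matches normally.
Matches: at [5:24] → '4c8g3ow579x2x4lQirr'.
`\1` in the replacement pulls in group 1's text for each match.

'fidxa<79x2x4lQirr>'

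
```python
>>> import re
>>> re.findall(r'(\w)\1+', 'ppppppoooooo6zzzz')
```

A backreference is literal: `\1` must see the identical characters the first group matched.
Scanning left to right: at [0:6] match 'pppppp', group 1 = 'p'; at [6:12] match 'oooooo', group 1 = 'o'; at [13:17] match 'zzzz', group 1 = 'z'.
With a single group, `findall` returns only what that group captured — 3 items.

['p', 'o', 'z']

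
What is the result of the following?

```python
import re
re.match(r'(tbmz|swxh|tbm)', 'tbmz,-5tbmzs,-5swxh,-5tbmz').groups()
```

Alternation tries branches left to right and keeps the first one that lets the overall match succeed at that position.
With `match`, the pattern is implicitly anchored at the beginning.
The match spans [0:4] → 'tbmz'.
Captured: group 1 = 'tbmz'.

('tbmz',)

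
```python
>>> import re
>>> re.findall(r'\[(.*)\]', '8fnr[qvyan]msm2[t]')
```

Scanning left to right: at [4:18] match '[qvyan]msm2[t]', group 1 = 'qvyan]msm2[t'.
`findall` collects group 1 from the one match (1 total).

['qvyan]msm2[t']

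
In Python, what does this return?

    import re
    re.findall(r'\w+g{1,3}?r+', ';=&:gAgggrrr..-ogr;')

The pattern matches one or more of a word character; then 1 to 3 of the literal 'g' (lazy), then one or more of the literal 'r'.
Walking the string: at [4:12] → 'gAgggrrr'; at [15:18] → 'ogr'.
With no groups in the pattern, `findall` gives back each whole match — 2 here.

['gAgggrrr', 'ogr']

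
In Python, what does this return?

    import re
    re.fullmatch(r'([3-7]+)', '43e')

None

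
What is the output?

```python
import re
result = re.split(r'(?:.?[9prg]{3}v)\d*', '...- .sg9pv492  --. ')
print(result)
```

['...- .', '  --. ']

The pattern matches optionally any character, then exactly 3 of one of [9prg], then the literal 'v' (non-capturing group); then zero or more of a digit.
Matches to split on: at [6:14] → 'sg9pv492'.
Splitting on the pattern gives 2 pieces.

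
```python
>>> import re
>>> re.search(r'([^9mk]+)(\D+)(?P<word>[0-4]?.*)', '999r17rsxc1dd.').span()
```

This matches one or more of any character except [9mk] (captured); then one or more of a non-digit (captured); then optionally a character in [0-4], then zero or more of any character (captured as 'word').
The match spans [3:14] → 'r17rsxc1dd.'.

(3, 14)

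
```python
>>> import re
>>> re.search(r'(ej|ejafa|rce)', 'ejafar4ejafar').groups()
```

The match spans [0:2] → 'ej'.
Captured: group 1 = 'ej'.

('ej',)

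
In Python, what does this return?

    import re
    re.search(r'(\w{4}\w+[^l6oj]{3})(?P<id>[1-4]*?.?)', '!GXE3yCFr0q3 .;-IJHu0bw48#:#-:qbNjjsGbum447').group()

The match spans [1:16] → 'GXE3yCFr0q3 .;-'.

'GXE3yCFr0q3 .;-'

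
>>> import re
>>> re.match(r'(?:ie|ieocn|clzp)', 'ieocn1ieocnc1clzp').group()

'ie'

`re.match` won't scan ahead — the pattern has to work from the very first character.
The match spans [0:2] → 'ie'.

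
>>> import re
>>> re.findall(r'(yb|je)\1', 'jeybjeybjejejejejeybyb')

['je', 'je', 'yb']

The backreference `\1` re-matches whatever the first group consumed, character for character.
Scanning left to right: at [8:12] match 'jeje', group 1 = 'je'; at [12:16] match 'jeje', group 1 = 'je'; at [18:22] match 'ybyb', group 1 = 'yb'.
Because there's exactly one group, `findall` drops the full match and keeps group 1 from each hit.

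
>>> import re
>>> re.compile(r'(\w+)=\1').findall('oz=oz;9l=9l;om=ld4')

['oz', '9l']

The backreference `\1` re-matches whatever the first group consumed, character for character.
Walking the string: at [0:5] match 'oz=oz', group 1 = 'oz'; at [6:11] match '9l=9l', group 1 = '9l'.
One capturing group, so `findall` returns just the captured substring from each match — 2 in all.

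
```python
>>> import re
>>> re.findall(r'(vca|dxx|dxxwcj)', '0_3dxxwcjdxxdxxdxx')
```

['dxx', 'dxx', 'dxx', 'dxx']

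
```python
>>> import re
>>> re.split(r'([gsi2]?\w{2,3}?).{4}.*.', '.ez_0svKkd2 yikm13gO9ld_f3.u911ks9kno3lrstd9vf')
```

The pattern matches optionally one of [gsi2], then 2 to 3 of a word character (lazy) (captured); then exactly 4 of any character, then zero or more of any character, then any character.
Lazy quantifiers expand one character at a time until the remainder of the pattern can match.
Matches to split on: at [1:46] → 'ez_0svKkd2 yikm13gO9ld_f3.u911ks9kno3lrstd9vf'.
`re.split` interleaves the captured-group text with the surrounding fragments.

['.', 'ez', '']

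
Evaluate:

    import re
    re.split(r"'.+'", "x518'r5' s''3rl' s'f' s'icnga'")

`split` removes every match and returns the 2 fragments in between.

['x518', '']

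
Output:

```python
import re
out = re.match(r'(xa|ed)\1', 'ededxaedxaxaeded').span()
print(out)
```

After group 1 captures some text, `\1` only succeeds where that same text appears again.
`match` is anchored at position 0; if the pattern doesn't fit there, it returns None.
The match spans [0:4] → 'eded'.
Captured: group 1 = 'ed'.

(0, 4)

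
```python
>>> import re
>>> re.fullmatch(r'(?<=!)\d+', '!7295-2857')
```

Lookahead/lookbehind check context without consuming it, so the matched span excludes the asserted characters.
`fullmatch` succeeds only if the pattern covers the string from start to end.
Here the pattern can't cover the whole string, so the call returns None.

None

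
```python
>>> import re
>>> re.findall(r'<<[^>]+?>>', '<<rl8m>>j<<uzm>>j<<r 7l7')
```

['<<rl8m>>', '<<uzm>>']

Matches: at [0:8] → '<<rl8m>>'; at [9:16] → '<<uzm>>'.
`findall` yields the raw match text (2 of them) because the pattern has no groups.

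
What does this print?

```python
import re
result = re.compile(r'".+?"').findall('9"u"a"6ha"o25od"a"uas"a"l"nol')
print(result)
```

['"u"', '"6ha"', '"a"', '"a"']

Matches: at [1:4] → '"u"'; at [5:10] → '"6ha"'; at [15:18] → '"a"'; at [21:24] → '"a"'.
No capturing groups, so `findall` returns the 4 full match strings.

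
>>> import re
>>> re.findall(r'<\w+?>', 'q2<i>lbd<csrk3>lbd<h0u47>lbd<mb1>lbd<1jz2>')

['<i>', '<csrk3>', '<h0u47>', '<mb1>', '<1jz2>']

Since nothing is captured, `findall` lists the 5 matched substrings directly.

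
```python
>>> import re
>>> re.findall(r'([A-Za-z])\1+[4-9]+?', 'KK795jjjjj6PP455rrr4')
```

['K', 'j', 'P', 'r']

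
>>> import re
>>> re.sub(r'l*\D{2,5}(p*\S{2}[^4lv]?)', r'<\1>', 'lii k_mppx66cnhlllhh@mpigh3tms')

'<mpp>x66<lhh><h3t>ms'

This matches zero or more of the literal 'l', then 2 to 5 of a non-digit; then zero or more of the literal 'p', then exactly 2 of a non-whitespace character, then optionally any character except [4lv] (captured).
Matches: at [0:9] → 'lii k_mpp'; at [12:20] → 'cnhlllhh'; at [20:28] → '@mpigh3t'.
Each match is replaced using the text its own group 1 captured.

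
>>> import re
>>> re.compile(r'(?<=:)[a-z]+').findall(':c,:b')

The lookaround is zero-width — it requires the adjacent text to match without consuming it, so the asserted text isn't part of the match.
Walking the string: at [1:2] → 'c'; at [4:5] → 'b'.
`findall` yields the raw match text (2 of them) because the pattern has no groups.

['c', 'b']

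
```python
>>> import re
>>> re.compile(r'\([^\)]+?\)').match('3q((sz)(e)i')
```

`re.match` won't scan ahead — the pattern has to work from the very first character.
Here the pattern fails at index 0, so the call returns None.

None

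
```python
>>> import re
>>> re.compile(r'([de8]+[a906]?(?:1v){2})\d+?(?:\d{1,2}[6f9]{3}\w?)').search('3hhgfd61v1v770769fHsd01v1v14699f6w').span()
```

(5, 19)

Pattern: one or more of one of [de8], then optionally one of [a906], then the literal '1v' repeated 2 times (captured); then one or more of a digit (lazy); then 1 to 2 of a digit, then exactly 3 of one of [6f9], then optionally a word character (non-capturing group).
`re.search` tries every starting position until one works.
The match spans [5:19] → 'd61v1v770769fH'.
Captured: group 1 = 'd61v1v'.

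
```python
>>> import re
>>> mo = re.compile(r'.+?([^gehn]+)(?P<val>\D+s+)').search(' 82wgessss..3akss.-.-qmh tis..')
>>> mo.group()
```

' 82wgessss'

The pattern matches one or more of any character (lazy); then one or more of any character except [gehn] (captured); then one or more of a non-digit, then one or more of a literal 's' (captured as 'val').
`re.search` scans for the first position where the pattern succeeds.
The match spans [0:10] → ' 82wgessss'.
Captured: group 1 = '82w', group 2 = 'gessss'.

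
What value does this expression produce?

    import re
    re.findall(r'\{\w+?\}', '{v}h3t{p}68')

['{v}', '{p}']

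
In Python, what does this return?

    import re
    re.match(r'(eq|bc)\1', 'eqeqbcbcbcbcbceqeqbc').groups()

The match spans [0:4] → 'eqeq'.
Captured: group 1 = 'eq'.

('eq',)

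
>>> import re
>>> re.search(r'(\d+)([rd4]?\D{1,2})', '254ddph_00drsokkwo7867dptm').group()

'254ddp'

The match spans [0:6] → '254ddp'.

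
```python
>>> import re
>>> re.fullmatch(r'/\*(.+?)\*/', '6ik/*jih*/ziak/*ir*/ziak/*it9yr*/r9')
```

`fullmatch` succeeds only if the pattern covers the string from start to end.
Here the string isn't matched end-to-end, so the call returns None.

None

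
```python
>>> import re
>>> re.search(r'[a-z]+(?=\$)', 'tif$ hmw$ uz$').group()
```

The positive lookaround only admits positions where the adjacent text matches; those characters stay outside the span.
The match spans [0:3] → 'tif'.

'tif'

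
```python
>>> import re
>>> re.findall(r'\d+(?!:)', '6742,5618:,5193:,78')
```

A negative assertion filters positions out without eating any characters.
Walking the string: at [0:4] → '6742'; at [5:8] → '561'; at [11:14] → '519'; at [17:19] → '78'.
No capturing groups, so `findall` returns the 4 full match strings.

['6742', '561', '519', '78']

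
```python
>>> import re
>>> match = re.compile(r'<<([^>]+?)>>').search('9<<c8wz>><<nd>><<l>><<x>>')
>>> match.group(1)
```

Unlike `match`, `search` isn't anchored — it looks for the pattern anywhere in the string.
The match spans [1:9] → '<<c8wz>>'.
Captured: group 1 = 'c8wz'.

'c8wz'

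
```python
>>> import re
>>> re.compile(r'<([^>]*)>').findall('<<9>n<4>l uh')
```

['<9', '4']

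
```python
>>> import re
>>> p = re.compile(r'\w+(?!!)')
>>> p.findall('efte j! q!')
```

['efte']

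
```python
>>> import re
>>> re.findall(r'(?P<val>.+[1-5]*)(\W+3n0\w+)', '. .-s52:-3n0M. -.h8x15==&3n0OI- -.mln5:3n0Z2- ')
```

[('. .-s52:-3n0M. -.h8x15==&3n0OI- -.mln5', ':3n0Z2')]

Pattern: one or more of any character, then zero or more of a character in [1-5] (captured as 'val'); then one or more of a non-word character, then the literal '3n0', then one or more of a word character (captured).
Matches: at [0:44] match '. .-s52:-3n0M. -.h8x15==&3n0OI- -.mln5:3n0Z2', groups = ('. .-s52:-3n0M. -.h8x15==&3n0OI- -.mln5', ':3n0Z2').
2 groups means the one result is a tuple of 2 captured strings — 1 here.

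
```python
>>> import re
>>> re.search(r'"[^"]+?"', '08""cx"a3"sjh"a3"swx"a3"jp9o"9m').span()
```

(3, 7)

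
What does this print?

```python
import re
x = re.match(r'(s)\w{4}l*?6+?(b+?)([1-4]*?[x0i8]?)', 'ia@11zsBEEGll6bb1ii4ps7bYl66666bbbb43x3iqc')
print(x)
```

None

The pattern matches a literal 's' (captured); then exactly 4 of a word character, then zero or more of the literal 'l' (lazy), then one or more of the literal '6' (lazy); then one or more of a literal 'b' (lazy) (captured); then zero or more of a character in [1-4] (lazy), then optionally one of [x0i8] (captured).
`match` is anchored at position 0; if the pattern doesn't fit there, it returns None.
Here position 0 doesn't satisfy it, so the call returns None.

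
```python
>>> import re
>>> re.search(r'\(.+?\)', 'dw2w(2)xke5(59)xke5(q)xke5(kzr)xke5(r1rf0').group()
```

'(2)'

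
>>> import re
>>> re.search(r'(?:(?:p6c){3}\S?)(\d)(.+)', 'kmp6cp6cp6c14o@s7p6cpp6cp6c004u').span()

(2, 31)

The match spans [2:31] → 'p6cp6cp6c14o@s7p6cpp6cp6c004u'.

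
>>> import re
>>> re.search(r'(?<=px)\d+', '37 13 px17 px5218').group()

'17'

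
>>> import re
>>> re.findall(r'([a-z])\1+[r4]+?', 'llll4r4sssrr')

['l', 's']

`\1` is not a pattern — it's the concrete string captured by group 1, re-applied verbatim.
With a single group, `findall` returns only what that group captured — 2 items.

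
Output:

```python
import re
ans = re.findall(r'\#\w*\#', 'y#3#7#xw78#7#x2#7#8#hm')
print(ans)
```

Scanning left to right: at [1:4] → '#3#'; at [5:11] → '#xw78#'; at [12:16] → '#x2#'; at [17:20] → '#8#'.
Since nothing is captured, `findall` lists the 4 matched substrings directly.

['#3#', '#xw78#', '#x2#', '#8#']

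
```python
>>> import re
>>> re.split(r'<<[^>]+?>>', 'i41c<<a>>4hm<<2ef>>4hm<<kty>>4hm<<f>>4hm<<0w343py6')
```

Matches to split on: at [4:9] → '<<a>>'; at [12:19] → '<<2ef>>'; at [22:29] → '<<kty>>'; at [32:37] → '<<f>>'.
`split` removes every match and returns the 5 fragments in between.

['i41c', '4hm', '4hm', '4hm', '4hm<<0w343py6']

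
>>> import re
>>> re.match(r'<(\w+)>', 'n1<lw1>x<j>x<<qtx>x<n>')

None

With `match`, the pattern is implicitly anchored at the beginning.
Here position 0 doesn't satisfy it, so the call returns None.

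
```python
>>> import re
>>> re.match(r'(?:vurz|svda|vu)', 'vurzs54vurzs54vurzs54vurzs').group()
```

'vurz'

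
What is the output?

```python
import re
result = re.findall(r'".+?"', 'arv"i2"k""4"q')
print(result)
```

['"i2"', '""4"']

Because the quantifier is non-greedy, it stops expanding at the earliest point where the rest of the pattern can succeed.
Matches: at [3:7] → '"i2"'; at [8:12] → '""4"'.
No capturing groups, so `findall` returns the 2 full match strings.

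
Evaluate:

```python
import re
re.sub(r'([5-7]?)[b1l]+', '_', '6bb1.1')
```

The pattern matches optionally a character in [5-7] (captured); then one or more of one of [b1l].
Matches: at [0:4] → '6bb1'; at [5:6] → '1'.
Every occurrence is swapped for '_'.

'_._'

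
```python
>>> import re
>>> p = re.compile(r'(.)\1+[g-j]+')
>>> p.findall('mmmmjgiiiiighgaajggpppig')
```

['m', 'a', 'p']

The backreference `\1` re-matches whatever the first group consumed, character for character.
Scanning left to right: at [0:14] match 'mmmmjgiiiiighg', group 1 = 'm'; at [14:19] match 'aajgg', group 1 = 'a'; at [19:24] match 'pppig', group 1 = 'p'.
`findall` collects group 1 from each match (3 total).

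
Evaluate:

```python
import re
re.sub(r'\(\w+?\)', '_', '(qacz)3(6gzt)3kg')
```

Matches: at [0:6] → '(qacz)'; at [7:13] → '(6gzt)'.
Every occurrence is swapped for '_'.

'_3_3kg'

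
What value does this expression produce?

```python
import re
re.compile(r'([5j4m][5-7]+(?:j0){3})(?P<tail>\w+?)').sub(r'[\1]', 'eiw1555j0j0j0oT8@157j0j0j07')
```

A `+?`/`*?`/`{m,n}?` starts at its minimum and grows only as far as needed for what follows to match.
`\1` in the replacement pulls in group 1's text for each match.

'eiw1[555j0j0j0]T8@1[57j0j0j0]'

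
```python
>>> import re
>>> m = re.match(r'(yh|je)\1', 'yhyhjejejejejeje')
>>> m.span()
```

(0, 4)

The backreference `\1` re-matches whatever the first group consumed, character for character.
`re.match` only tries the pattern at the start of the string.
The match spans [0:4] → 'yhyh'.
Captured: group 1 = 'yh'.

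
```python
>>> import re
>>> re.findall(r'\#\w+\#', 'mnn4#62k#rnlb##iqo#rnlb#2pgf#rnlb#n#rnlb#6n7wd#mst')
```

['#62k#', '#iqo#', '#2pgf#', '#n#', '#6n7wd#']

`findall` yields the raw match text (5 of them) because the pattern has no groups.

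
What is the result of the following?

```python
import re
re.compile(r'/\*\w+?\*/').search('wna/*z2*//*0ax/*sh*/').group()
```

'/*z2*/'

`re.search` tries every starting position until one works.
The match spans [3:9] → '/*z2*/'.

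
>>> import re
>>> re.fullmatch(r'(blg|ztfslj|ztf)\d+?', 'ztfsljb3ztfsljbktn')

`re.fullmatch` is like wrapping the pattern in `^…$` (in single-line mode).
Here there's no way to consume every character, so the call returns None.

None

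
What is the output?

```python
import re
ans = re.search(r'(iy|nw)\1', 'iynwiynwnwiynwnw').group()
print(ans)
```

The backreference `\1` re-matches whatever the first group consumed, character for character.
`re.search` tries every starting position until one works.
The match spans [6:10] → 'nwnw'.
Captured: group 1 = 'nw'.

nwnw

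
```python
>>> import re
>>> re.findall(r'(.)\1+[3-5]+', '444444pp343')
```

['4', 'p']

After group 1 captures some text, `\1` only succeeds where that same text appears again.
With a single group, `findall` returns only what that group captured — 2 items.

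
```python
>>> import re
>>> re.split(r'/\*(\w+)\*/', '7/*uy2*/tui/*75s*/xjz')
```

Matches to split on: at [1:8] → '/*uy2*/'; at [11:18] → '/*75s*/'.
Because the pattern has a capturing group, `split` also inserts each captured text between the pieces.

['7', 'uy2', 'tui', '75s', 'xjz']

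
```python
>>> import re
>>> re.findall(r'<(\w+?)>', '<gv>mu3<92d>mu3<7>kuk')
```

['gv', '92d', '7']

Walking the string: at [0:4] match '<gv>', group 1 = 'gv'; at [7:12] match '<92d>', group 1 = '92d'; at [15:18] match '<7>', group 1 = '7'.
One capturing group, so `findall` returns just the captured substring from each match — 3 in all.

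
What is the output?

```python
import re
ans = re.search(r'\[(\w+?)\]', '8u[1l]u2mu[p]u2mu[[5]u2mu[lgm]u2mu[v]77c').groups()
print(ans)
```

`search` walks the string left to right and returns the first match it finds.
The match spans [2:6] → '[1l]'.
Captured: group 1 = '1l'.

('1l',)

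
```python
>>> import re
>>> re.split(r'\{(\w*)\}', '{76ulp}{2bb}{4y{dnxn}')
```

Because the pattern has a capturing group, `split` also inserts each captured text between the pieces.

['', '76ulp', '', '2bb', '{4y', 'dnxn', '']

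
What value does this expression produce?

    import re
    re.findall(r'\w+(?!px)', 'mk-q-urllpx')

`(?!…)`/`(?<!…)` only lets a position through if the neighbouring text does NOT match; no characters are consumed.
Scanning left to right: at [0:2] → 'mk'; at [3:4] → 'q'; at [5:11] → 'urllpx'.
No capturing groups, so `findall` returns the 3 full match strings.

['mk', 'q', 'urllpx']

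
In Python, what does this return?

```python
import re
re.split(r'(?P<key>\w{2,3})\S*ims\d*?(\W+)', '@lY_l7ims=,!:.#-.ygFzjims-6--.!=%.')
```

This matches 2 to 3 of a word character (captured as 'key'); then zero or more of a non-whitespace character, then the literal 'ims', then zero or more of a digit (lazy); then one or more of a non-word character (captured).
Matches to split on: at [1:26] → 'lY_l7ims=,!:.#-.ygFzjims-'.
Because the pattern has a capturing group, `split` also inserts each captured text between the pieces.

['@', 'lY_', '-', '6--.!=%.']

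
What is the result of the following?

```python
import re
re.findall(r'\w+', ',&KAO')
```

The pattern matches one or more of a word character.
Matches: at [2:5] → 'KAO'.
`findall` yields the raw match text (1 of them) because the pattern has no groups.

['KAO']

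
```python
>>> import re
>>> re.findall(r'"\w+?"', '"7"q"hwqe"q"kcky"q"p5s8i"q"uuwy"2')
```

['"7"', '"hwqe"', '"kcky"', '"p5s8i"', '"uuwy"']

Scanning left to right: at [0:3] → '"7"'; at [4:10] → '"hwqe"'; at [11:17] → '"kcky"'; at [18:25] → '"p5s8i"'; at [26:32] → '"uuwy"'.
`findall` yields the raw match text (5 of them) because the pattern has no groups.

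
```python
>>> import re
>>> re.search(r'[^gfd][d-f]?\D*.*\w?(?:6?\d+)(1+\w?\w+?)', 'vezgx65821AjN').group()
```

'vezgx65821Aj'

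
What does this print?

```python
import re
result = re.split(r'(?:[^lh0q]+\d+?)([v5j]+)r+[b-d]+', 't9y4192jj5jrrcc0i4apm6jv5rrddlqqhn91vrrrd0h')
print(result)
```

['', 'j', '0', 'jv5', 'lqqh', 'v', '0h']

This matches one or more of any character except [lh0q], then one or more of a digit (lazy) (non-capturing group); then one or more of one of [v5j] (captured); then one or more of the literal 'r', then one or more of a character in [b-d].
The group in the pattern means `split` returns the separators' captures alongside the pieces.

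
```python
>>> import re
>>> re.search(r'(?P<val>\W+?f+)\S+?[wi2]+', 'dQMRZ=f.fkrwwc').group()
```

'=f.fkrww'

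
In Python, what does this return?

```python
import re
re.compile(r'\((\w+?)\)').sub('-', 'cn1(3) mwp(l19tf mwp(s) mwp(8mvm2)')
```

'cn1- mwp(l19tf mwp- mwp-'

Matches: at [3:6] → '(3)'; at [20:23] → '(s)'; at [27:34] → '(8mvm2)'.
`sub` substitutes '-' at each match site.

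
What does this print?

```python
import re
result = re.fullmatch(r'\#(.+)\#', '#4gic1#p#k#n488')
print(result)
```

None

For `fullmatch`, every character of the input must be accounted for by the pattern.
Here there's no way to consume every character, so the call returns None.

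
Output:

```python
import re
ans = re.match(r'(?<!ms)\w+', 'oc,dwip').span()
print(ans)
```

(0, 2)

Because the assertion is negative and zero-width, positions next to the forbidden text are skipped.
`match` is anchored at position 0; if the pattern doesn't fit there, it returns None.
The match spans [0:2] → 'oc'.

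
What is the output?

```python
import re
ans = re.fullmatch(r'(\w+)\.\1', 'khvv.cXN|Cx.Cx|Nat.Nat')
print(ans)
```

None

`re.fullmatch` requires the pattern to consume the entire string.
Here the string isn't matched end-to-end, so the call returns None.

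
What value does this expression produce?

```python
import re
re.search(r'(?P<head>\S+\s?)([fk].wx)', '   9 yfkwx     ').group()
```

This matches one or more of a non-whitespace character, then optionally whitespace (captured as 'head'); then one of [fk], then any character, then the literal 'wx' (captured).
Unlike `match`, `search` isn't anchored — it looks for the pattern anywhere in the string.
The match spans [5:10] → 'yfkwx'.
Captured: group 1 = 'y', group 2 = 'fkwx'.

'yfkwx'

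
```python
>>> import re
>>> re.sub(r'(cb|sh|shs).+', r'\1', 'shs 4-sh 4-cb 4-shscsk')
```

'sh'

Alternation tries branches left to right and keeps the first one that lets the overall match succeed at that position.
Matches: at [0:22] → 'shs 4-sh 4-cb 4-shscsk'.
`\1` in the replacement pulls in group 1's text for each match.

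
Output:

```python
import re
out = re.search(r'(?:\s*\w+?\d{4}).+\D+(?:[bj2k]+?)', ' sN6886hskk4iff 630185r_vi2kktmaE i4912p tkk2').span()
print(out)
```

(0, 45)

The pattern matches zero or more of whitespace, then one or more of a word character (lazy), then exactly 4 of a digit (non-capturing group); then one or more of any character; then one or more of a non-digit; then one or more of one of [bj2k] (lazy) (non-capturing group).
Unlike `match`, `search` isn't anchored — it looks for the pattern anywhere in the string.
The match spans [0:45] → ' sN6886hskk4iff 630185r_vi2kktmaE i4912p tkk2'.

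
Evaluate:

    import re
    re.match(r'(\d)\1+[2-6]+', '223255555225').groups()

The match spans [0:12] → '223255555225'.
Captured: group 1 = '2'.

('2',)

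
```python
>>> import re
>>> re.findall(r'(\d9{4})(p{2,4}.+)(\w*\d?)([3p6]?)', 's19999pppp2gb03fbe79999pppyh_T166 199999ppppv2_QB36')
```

[('19999', 'pppp2gb03fbe79999pppyh_T166 199999ppppv2_QB36', '', '')]

With 4 capturing groups, `findall` returns a 4-tuple per match.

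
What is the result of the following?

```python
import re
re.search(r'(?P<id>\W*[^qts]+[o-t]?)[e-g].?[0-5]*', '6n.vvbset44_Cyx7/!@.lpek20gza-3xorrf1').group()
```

The pattern matches zero or more of a non-word character, then one or more of any character except [qts], then optionally a character in [o-t] (captured as 'id'); then a character in [e-g], then optionally any character, then zero or more of a character in [0-5].
`search` walks the string left to right and returns the first match it finds.
The match spans [0:11] → '6n.vvbset44'.
Captured: group 1 = '6n.vvbs'.

'6n.vvbset44'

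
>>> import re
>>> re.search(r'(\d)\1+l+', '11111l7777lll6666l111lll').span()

After group 1 captures some text, `\1` only succeeds where that same text appears again.
`re.search` tries every starting position until one works.
The match spans [0:6] → '11111l'.
Captured: group 1 = '1'.

(0, 6)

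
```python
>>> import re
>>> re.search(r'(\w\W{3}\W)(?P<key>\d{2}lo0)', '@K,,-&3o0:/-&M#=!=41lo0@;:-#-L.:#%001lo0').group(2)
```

'41lo0'

The pattern matches a word character, then exactly 3 of a non-word character, then a non-word character (captured); then exactly 2 of a digit, then the literal 'lo0' (captured as 'key').
`search` walks the string left to right and returns the first match it finds.
The match spans [13:23] → 'M#=!=41lo0'.
Captured: group 1 = 'M#=!=', group 2 = '41lo0'.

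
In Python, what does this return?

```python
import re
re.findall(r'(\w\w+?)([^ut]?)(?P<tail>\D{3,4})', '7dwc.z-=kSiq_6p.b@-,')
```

The pattern matches a word character, then one or more of a word character (lazy) (captured); then optionally any character except [ut] (captured); then 3 to 4 of a non-digit (captured as 'tail').
With the lazy modifier that quantifier settles for the fewest repetitions that let the rest of the pattern succeed (the atoms after it are unaffected and can still be greedy).
Scanning left to right: at [0:7] match '7dwc.z-', groups = ('7d', 'w', 'c.z-'); at [8:13] match 'kSiq_', groups = ('kS', '', 'iq_'); at [13:20] match '6p.b@-,', groups = ('6p', '.', 'b@-,').
`findall` packs the 3 group values into a tuple for every match.

[('7d', 'w', 'c.z-'), ('kS', '', 'iq_'), ('6p', '.', 'b@-,')]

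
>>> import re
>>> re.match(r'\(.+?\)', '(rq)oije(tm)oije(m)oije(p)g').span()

(0, 4)

The `?` after the quantifier makes it lazy — it takes as little as possible before letting the rest of the pattern try.
`match` is anchored at position 0; if the pattern doesn't fit there, it returns None.
The match spans [0:4] → '(rq)'.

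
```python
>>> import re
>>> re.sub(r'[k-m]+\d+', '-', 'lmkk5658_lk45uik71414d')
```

'-_-ui-d'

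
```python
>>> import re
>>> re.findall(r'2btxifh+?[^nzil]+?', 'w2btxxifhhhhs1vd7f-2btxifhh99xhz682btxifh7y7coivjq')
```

['2btxifhh', '2btxifh7']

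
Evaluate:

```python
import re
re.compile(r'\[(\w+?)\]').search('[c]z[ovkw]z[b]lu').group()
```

'[c]'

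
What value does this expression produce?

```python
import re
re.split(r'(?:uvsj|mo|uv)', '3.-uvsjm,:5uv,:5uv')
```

['3.-', 'm,:5', ',:5', '']

The regex engine tests alternatives in the order written; an earlier branch that matches wins even if a later one would match more.
Matches to split on: at [3:7] → 'uvsj'; at [11:13] → 'uv'; at [16:18] → 'uv'.
`split` removes every match and returns the 4 fragments in between.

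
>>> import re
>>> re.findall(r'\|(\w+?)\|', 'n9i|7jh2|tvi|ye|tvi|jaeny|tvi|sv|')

Scanning left to right: at [3:9] match '|7jh2|', group 1 = '7jh2'; at [12:16] match '|ye|', group 1 = 'ye'; at [19:26] match '|jaeny|', group 1 = 'jaeny'; at [29:33] match '|sv|', group 1 = 'sv'.
`findall` collects group 1 from each match (4 total).

['7jh2', 'ye', 'jaeny', 'sv']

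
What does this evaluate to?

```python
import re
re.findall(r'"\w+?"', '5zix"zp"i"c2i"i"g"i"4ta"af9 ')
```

Since nothing is captured, `findall` lists the 4 matched substrings directly.

['"zp"', '"c2i"', '"g"', '"4ta"']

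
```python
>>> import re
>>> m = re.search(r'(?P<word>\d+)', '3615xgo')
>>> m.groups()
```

The match spans [0:4] → '3615'.
Captured: group 1 = '3615'.

('3615',)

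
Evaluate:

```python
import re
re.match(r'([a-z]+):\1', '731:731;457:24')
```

None

A backreference is literal: `\1` must see the identical characters the first group matched.
`re.match` only tries the pattern at the start of the string.
Here the string doesn't start with a match, so the call returns None.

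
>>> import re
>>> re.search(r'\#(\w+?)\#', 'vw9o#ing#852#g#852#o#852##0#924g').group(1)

'ing'

`re.search` scans for the first position where the pattern succeeds.
The match spans [4:9] → '#ing#'.
Captured: group 1 = 'ing'.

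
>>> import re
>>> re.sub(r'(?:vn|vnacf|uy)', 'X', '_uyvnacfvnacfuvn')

Alternation tries branches left to right and keeps the first one that lets the overall match succeed at that position.
Every occurrence is swapped for 'X'.

'_XXacfXacfuX'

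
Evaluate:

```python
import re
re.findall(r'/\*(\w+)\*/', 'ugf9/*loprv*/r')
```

['loprv']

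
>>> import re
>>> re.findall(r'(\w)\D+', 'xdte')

['x']

The pattern matches a word character (captured); then one or more of a non-digit.
Matches: at [0:4] match 'xdte', group 1 = 'x'.
`findall` collects group 1 from the one match (1 total).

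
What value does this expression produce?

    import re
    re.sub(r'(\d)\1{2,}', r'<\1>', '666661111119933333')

A backreference is literal: `\1` must see the identical characters the first group matched.
Matches: at [0:5] → '66666'; at [5:11] → '111111'; at [13:18] → '33333'.
Each match is replaced using the text its own group 1 captured.

'<6><1>99<3>'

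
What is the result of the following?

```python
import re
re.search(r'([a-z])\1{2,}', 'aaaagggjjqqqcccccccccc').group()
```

'aaaa'

`\1` is not a pattern — it's the concrete string captured by group 1, re-applied verbatim.
The match spans [0:4] → 'aaaa'.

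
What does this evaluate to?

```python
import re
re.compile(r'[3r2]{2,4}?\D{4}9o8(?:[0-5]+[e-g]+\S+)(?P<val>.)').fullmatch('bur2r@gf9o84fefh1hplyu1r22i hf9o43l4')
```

None

The pattern matches 2 to 4 of one of [3r2] (lazy), then exactly 4 of a non-digit, then the literal '9o8'; then one or more of a character in [0-5], then one or more of a character in [e-g], then one or more of a non-whitespace character (non-capturing group); then any character (captured as 'val').
For `fullmatch`, every character of the input must be accounted for by the pattern.
Here the string isn't matched end-to-end, so the call returns None.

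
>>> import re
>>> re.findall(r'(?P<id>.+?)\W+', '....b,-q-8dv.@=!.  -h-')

['.', 'b', 'q', '8dv', 'h']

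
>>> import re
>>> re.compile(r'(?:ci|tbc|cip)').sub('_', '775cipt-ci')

'775_pt-_'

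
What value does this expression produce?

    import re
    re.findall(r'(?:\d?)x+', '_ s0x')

['0x']

The pattern matches optionally a digit (non-capturing group); then one or more of a literal 'x'.
Since nothing is captured, `findall` lists the 1 matched substring directly.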